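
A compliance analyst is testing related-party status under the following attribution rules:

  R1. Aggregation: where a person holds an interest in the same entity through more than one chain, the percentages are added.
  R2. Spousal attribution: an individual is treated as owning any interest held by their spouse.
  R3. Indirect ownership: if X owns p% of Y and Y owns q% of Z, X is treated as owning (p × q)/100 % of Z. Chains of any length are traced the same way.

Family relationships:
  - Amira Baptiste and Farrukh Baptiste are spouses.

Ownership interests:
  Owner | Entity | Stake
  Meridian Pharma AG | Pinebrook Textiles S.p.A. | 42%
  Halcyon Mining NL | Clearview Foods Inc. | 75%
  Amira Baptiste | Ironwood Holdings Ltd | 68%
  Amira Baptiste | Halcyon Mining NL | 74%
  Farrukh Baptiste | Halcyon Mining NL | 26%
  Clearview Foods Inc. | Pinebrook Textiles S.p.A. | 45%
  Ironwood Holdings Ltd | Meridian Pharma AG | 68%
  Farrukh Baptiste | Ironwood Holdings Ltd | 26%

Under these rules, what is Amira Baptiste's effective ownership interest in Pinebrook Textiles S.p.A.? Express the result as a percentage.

60.5964%

By spousal attribution (R2), Amira Baptiste is treated as also owning Farrukh Baptiste's interest in Ironwood Holdings Ltd, giving 68% + 26% = 94%.
By spousal attribution (R2), Amira Baptiste is treated as also owning Farrukh Baptiste's interest in Halcyon Mining NL, giving 74% + 26% = 100%.
Chain via Ironwood Holdings Ltd → Meridian Pharma AG (R3): 94% × 68% × 42% = 26.8464% of Pinebrook Textiles S.p.A.
Chain via Halcyon Mining NL → Clearview Foods Inc. (R3): 100% × 75% × 45% = 33.75% of Pinebrook Textiles S.p.A.
Aggregating (R1): 26.8464% + 33.75% = 60.5964%.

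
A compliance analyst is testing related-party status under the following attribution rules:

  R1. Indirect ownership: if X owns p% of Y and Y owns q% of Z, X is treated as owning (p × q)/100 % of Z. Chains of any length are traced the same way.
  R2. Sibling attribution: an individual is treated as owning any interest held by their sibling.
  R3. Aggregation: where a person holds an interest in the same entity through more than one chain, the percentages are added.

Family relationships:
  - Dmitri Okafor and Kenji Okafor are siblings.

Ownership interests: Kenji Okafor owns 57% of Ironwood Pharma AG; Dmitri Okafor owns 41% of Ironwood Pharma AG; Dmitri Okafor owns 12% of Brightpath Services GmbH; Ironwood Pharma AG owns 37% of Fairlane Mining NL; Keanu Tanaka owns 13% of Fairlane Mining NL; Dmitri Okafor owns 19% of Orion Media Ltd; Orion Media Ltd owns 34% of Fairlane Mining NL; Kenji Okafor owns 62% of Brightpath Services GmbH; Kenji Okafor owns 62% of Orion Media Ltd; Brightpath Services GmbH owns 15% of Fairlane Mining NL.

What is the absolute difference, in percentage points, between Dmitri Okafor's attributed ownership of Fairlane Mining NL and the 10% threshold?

By sibling attribution (R2), Dmitri Okafor is treated as also owning Kenji Okafor's interest in Ironwood Pharma AG, giving 41% + 57% = 98%.
By sibling attribution (R2), Dmitri Okafor is treated as also owning Kenji Okafor's interest in Brightpath Services GmbH, giving 12% + 62% = 74%.
By sibling attribution (R2), Dmitri Okafor is treated as also owning Kenji Okafor's interest in Orion Media Ltd, giving 19% + 62% = 81%.
Chain via Ironwood Pharma AG (R1): 98% × 37% = 36.26% of Fairlane Mining NL.
Chain via Brightpath Services GmbH (R1): 74% × 15% = 11.1% of Fairlane Mining NL.
Chain via Orion Media Ltd (R1): 81% × 34% = 27.54% of Fairlane Mining NL.
Aggregating (R3): 36.26% + 11.1% + 27.54% = 74.9%.
74.9% exceeds the 10% threshold by 64.9 percentage points.

64.9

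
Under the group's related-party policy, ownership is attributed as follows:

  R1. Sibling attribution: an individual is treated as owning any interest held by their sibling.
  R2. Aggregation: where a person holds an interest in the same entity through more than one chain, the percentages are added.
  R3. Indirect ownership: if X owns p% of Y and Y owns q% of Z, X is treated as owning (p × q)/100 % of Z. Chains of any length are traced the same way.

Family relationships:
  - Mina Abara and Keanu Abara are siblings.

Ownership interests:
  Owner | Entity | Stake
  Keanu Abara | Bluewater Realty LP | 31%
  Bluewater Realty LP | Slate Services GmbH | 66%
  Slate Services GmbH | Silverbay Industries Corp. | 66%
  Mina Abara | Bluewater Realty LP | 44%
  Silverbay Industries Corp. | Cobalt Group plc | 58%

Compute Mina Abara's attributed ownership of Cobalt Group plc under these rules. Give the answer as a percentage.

18.9486%

By sibling attribution (R1), Mina Abara is treated as also owning Keanu Abara's interest in Bluewater Realty LP, giving 44% + 31% = 75%.
Chain via Bluewater Realty LP → Slate Services GmbH → Silverbay Industries Corp. (R3): 75% × 66% × 66% × 58% = 18.9486% of Cobalt Group plc.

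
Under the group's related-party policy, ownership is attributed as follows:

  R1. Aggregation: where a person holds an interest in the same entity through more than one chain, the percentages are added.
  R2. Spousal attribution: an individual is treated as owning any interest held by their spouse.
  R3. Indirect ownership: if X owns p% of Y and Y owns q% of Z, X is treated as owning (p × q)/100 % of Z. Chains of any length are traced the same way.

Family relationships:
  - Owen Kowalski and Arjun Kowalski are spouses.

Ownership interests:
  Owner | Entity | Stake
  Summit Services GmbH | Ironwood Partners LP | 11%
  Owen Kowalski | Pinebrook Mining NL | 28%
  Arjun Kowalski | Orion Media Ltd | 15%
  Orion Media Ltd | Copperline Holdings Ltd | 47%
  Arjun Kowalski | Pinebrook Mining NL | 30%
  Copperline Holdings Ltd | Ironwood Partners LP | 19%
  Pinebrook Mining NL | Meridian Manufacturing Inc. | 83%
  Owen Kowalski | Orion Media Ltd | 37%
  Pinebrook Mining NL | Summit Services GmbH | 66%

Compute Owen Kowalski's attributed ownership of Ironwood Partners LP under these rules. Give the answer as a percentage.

8.8544%

By spousal attribution (R2), Owen Kowalski is treated as also owning Arjun Kowalski's interest in Orion Media Ltd, giving 37% + 15% = 52%.
By spousal attribution (R2), Owen Kowalski is treated as also owning Arjun Kowalski's interest in Pinebrook Mining NL, giving 28% + 30% = 58%.
Chain via Orion Media Ltd → Copperline Holdings Ltd (R3): 52% × 47% × 19% = 4.6436% of Ironwood Partners LP.
Chain via Pinebrook Mining NL → Summit Services GmbH (R3): 58% × 66% × 11% = 4.2108% of Ironwood Partners LP.
Aggregating (R1): 4.6436% + 4.2108% = 8.8544%.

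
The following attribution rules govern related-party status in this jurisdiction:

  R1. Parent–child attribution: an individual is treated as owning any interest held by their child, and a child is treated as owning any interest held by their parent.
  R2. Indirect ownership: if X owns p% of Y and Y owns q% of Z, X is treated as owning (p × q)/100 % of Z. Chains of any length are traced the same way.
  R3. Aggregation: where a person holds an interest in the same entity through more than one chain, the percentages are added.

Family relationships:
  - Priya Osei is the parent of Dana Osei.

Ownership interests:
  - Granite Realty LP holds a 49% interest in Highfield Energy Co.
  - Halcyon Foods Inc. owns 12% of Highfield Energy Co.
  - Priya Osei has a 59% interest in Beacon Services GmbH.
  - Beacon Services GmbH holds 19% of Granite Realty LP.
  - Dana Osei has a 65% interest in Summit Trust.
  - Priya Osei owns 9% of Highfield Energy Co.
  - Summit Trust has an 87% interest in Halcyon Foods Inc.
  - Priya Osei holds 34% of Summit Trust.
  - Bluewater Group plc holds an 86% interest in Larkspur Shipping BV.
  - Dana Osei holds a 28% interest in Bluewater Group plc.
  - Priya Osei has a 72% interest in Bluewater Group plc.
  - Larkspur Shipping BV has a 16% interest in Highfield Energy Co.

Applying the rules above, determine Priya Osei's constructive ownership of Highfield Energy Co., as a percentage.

By parent–child attribution (R1), Priya Osei is treated as also owning Dana Osei's interest in Summit Trust, giving 34% + 65% = 99%.
By parent–child attribution (R1), Priya Osei is treated as also owning Dana Osei's interest in Bluewater Group plc, giving 72% + 28% = 100%.
Chain via Beacon Services GmbH → Granite Realty LP (R2): 59% × 19% × 49% = 5.4929% of Highfield Energy Co.
Chain via Summit Trust → Halcyon Foods Inc. (R2): 99% × 87% × 12% = 10.3356% of Highfield Energy Co.
Chain via Bluewater Group plc → Larkspur Shipping BV (R2): 100% × 86% × 16% = 13.76% of Highfield Energy Co.
Direct interest in Highfield Energy Co: 9%.
Aggregating (R3): 5.4929% + 10.3356% + 13.76% + 9% = 38.5885%.

38.5885%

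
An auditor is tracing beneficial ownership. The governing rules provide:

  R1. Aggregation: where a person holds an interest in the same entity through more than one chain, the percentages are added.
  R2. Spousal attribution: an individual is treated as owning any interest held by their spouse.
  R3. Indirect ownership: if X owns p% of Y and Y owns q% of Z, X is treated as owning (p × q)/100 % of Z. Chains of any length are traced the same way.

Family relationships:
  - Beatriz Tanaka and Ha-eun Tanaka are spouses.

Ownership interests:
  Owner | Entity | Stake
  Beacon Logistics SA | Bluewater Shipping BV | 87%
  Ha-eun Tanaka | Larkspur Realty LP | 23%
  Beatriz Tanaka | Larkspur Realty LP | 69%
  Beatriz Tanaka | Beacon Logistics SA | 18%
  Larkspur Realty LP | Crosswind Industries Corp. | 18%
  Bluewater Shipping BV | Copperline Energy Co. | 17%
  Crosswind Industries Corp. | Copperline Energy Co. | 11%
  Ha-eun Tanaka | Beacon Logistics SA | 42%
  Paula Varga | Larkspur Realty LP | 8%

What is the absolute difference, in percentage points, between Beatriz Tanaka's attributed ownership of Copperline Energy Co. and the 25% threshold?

14.3044

By spousal attribution (R2), Beatriz Tanaka is treated as also owning Ha-eun Tanaka's interest in Beacon Logistics SA, giving 18% + 42% = 60%.
By spousal attribution (R2), Beatriz Tanaka is treated as also owning Ha-eun Tanaka's interest in Larkspur Realty LP, giving 69% + 23% = 92%.
Chain via Beacon Logistics SA → Bluewater Shipping BV (R3): 60% × 87% × 17% = 8.874% of Copperline Energy Co.
Chain via Larkspur Realty LP → Crosswind Industries Corp. (R3): 92% × 18% × 11% = 1.8216% of Copperline Energy Co.
Aggregating (R1): 8.874% + 1.8216% = 10.6956%.
10.6956% falls short of the 25% threshold by 14.3044 percentage points.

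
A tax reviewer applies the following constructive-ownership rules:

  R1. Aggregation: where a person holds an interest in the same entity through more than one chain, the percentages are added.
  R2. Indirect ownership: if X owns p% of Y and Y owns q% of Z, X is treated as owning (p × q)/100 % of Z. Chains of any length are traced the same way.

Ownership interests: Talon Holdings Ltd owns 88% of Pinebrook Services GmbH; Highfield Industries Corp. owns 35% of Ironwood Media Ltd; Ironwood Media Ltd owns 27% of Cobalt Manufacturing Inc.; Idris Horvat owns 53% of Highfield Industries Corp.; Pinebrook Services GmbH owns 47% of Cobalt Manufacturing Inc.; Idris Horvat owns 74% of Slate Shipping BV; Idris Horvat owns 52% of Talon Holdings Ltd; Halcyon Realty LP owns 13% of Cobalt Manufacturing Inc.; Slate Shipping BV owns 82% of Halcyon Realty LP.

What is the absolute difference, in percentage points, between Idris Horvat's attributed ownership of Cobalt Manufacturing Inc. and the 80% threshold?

Chain via Talon Holdings Ltd → Pinebrook Services GmbH (R2): 52% × 88% × 47% = 21.5072% of Cobalt Manufacturing Inc.
Chain via Slate Shipping BV → Halcyon Realty LP (R2): 74% × 82% × 13% = 7.8884% of Cobalt Manufacturing Inc.
Chain via Highfield Industries Corp. → Ironwood Media Ltd (R2): 53% × 35% × 27% = 5.0085% of Cobalt Manufacturing Inc.
Aggregating (R1): 21.5072% + 7.8884% + 5.0085% = 34.4041%.
34.4041% falls short of the 80% threshold by 45.5959 percentage points.

45.5959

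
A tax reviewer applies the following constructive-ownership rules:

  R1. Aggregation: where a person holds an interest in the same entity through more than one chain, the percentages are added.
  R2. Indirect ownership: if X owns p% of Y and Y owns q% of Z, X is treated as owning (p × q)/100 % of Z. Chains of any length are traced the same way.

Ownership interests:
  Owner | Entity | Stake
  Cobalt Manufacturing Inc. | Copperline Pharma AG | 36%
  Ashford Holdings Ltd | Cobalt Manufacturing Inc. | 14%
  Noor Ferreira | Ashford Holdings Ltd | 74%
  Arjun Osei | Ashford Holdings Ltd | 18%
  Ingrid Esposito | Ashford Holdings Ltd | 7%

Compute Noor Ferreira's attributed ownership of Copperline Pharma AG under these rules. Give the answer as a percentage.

Chain via Ashford Holdings Ltd → Cobalt Manufacturing Inc. (R2): 74% × 14% × 36% = 3.7296% of Copperline Pharma AG.

3.7296%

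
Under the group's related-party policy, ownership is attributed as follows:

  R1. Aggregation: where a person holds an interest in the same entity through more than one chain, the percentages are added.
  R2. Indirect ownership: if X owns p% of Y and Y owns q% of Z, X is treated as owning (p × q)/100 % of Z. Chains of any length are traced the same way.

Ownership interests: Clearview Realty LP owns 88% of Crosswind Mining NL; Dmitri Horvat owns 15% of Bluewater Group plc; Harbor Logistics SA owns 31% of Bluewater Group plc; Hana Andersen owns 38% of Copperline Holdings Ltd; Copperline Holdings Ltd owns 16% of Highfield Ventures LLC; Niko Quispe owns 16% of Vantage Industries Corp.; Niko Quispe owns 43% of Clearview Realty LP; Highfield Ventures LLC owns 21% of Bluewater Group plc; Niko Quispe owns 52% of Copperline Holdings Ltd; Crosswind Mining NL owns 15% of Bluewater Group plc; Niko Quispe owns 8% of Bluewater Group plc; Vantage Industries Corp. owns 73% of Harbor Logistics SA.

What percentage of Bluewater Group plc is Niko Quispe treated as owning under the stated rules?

19.044%

Chain via Copperline Holdings Ltd → Highfield Ventures LLC (R2): 52% × 16% × 21% = 1.7472% of Bluewater Group plc.
Chain via Clearview Realty LP → Crosswind Mining NL (R2): 43% × 88% × 15% = 5.676% of Bluewater Group plc.
Chain via Vantage Industries Corp. → Harbor Logistics SA (R2): 16% × 73% × 31% = 3.6208% of Bluewater Group plc.
Direct interest in Bluewater Group plc: 8%.
Aggregating (R1): 1.7472% + 5.676% + 3.6208% + 8% = 19.044%.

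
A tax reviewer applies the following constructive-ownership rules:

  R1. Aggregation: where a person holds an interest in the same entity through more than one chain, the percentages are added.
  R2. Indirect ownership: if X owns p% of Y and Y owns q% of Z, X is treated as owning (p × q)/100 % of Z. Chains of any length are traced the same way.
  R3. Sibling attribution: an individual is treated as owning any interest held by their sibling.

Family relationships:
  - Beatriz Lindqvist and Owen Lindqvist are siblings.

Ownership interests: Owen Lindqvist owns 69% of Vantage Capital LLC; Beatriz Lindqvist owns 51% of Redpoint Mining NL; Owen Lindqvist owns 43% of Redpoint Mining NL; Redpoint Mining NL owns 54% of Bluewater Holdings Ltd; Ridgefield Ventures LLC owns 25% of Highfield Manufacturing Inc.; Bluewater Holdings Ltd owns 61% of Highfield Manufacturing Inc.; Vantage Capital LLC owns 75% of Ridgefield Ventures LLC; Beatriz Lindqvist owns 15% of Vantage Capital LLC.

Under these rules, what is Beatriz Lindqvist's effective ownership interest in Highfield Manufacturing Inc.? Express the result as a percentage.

46.7136%

By sibling attribution (R3), Beatriz Lindqvist is treated as also owning Owen Lindqvist's interest in Redpoint Mining NL, giving 51% + 43% = 94%.
By sibling attribution (R3), Beatriz Lindqvist is treated as also owning Owen Lindqvist's interest in Vantage Capital LLC, giving 15% + 69% = 84%.
Chain via Redpoint Mining NL → Bluewater Holdings Ltd (R2): 94% × 54% × 61% = 30.9636% of Highfield Manufacturing Inc.
Chain via Vantage Capital LLC → Ridgefield Ventures LLC (R2): 84% × 75% × 25% = 15.75% of Highfield Manufacturing Inc.
Aggregating (R1): 30.9636% + 15.75% = 46.7136%.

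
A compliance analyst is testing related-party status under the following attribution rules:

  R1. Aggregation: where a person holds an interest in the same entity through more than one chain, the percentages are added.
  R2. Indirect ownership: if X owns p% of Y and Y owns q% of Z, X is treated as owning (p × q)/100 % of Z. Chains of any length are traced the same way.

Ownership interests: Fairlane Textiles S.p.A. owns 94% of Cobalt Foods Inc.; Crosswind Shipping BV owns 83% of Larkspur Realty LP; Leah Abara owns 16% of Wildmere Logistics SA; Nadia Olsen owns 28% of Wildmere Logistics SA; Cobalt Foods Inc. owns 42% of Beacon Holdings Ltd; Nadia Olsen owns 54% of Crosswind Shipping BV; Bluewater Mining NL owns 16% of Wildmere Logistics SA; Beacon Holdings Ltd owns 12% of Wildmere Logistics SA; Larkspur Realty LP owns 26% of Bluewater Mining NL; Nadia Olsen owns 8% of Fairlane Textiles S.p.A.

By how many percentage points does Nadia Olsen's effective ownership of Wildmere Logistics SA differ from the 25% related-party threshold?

5.24352

Chain via Crosswind Shipping BV → Larkspur Realty LP → Bluewater Mining NL (R2): 54% × 83% × 26% × 16% = 1.864512% of Wildmere Logistics SA.
Chain via Fairlane Textiles S.p.A. → Cobalt Foods Inc. → Beacon Holdings Ltd (R2): 8% × 94% × 42% × 12% = 0.379008% of Wildmere Logistics SA.
Direct interest in Wildmere Logistics SA: 28%.
Aggregating (R1): 1.864512% + 0.379008% + 28% = 30.24352%.
30.24352% exceeds the 25% threshold by 5.24352 percentage points.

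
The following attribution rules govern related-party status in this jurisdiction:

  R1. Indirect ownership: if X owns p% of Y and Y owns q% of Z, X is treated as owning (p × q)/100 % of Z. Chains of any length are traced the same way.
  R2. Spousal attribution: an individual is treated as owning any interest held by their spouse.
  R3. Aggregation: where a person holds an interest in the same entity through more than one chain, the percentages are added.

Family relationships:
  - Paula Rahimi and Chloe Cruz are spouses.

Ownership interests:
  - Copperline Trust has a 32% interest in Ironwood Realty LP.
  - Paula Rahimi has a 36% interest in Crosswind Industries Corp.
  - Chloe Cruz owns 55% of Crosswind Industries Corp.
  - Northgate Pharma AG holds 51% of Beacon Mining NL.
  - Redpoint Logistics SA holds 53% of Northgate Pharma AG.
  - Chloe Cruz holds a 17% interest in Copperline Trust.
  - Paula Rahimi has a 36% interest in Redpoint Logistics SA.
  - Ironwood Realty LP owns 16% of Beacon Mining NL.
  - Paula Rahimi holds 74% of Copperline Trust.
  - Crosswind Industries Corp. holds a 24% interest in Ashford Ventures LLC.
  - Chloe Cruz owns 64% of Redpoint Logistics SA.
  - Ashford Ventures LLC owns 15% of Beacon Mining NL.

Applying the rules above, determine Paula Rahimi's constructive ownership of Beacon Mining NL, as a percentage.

By spousal attribution (R2), Paula Rahimi is treated as also owning Chloe Cruz's interest in Copperline Trust, giving 74% + 17% = 91%.
By spousal attribution (R2), Paula Rahimi is treated as also owning Chloe Cruz's interest in Redpoint Logistics SA, giving 36% + 64% = 100%.
By spousal attribution (R2), Paula Rahimi is treated as also owning Chloe Cruz's interest in Crosswind Industries Corp, giving 36% + 55% = 91%.
Chain via Copperline Trust → Ironwood Realty LP (R1): 91% × 32% × 16% = 4.6592% of Beacon Mining NL.
Chain via Redpoint Logistics SA → Northgate Pharma AG (R1): 100% × 53% × 51% = 27.03% of Beacon Mining NL.
Chain via Crosswind Industries Corp. → Ashford Ventures LLC (R1): 91% × 24% × 15% = 3.276% of Beacon Mining NL.
Aggregating (R3): 4.6592% + 27.03% + 3.276% = 34.9652%.

34.9652%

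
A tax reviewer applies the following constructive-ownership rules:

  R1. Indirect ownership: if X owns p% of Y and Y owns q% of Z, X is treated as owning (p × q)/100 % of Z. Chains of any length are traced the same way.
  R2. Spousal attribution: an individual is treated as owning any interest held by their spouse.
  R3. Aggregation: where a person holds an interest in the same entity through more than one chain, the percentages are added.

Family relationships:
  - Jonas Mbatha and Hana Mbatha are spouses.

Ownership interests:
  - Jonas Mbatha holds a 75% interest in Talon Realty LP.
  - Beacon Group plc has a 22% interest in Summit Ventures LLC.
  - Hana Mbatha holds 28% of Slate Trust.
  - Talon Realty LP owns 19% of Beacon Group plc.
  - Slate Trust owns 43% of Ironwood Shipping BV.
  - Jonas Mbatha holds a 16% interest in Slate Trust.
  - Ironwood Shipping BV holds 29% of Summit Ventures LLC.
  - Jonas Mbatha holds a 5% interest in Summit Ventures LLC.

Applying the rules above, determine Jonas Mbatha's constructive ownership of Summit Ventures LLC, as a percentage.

By spousal attribution (R2), Jonas Mbatha is treated as also owning Hana Mbatha's interest in Slate Trust, giving 16% + 28% = 44%.
Chain via Slate Trust → Ironwood Shipping BV (R1): 44% × 43% × 29% = 5.4868% of Summit Ventures LLC.
Chain via Talon Realty LP → Beacon Group plc (R1): 75% × 19% × 22% = 3.135% of Summit Ventures LLC.
Direct interest in Summit Ventures LLC: 5%.
Aggregating (R3): 5.4868% + 3.135% + 5% = 13.6218%.

13.6218%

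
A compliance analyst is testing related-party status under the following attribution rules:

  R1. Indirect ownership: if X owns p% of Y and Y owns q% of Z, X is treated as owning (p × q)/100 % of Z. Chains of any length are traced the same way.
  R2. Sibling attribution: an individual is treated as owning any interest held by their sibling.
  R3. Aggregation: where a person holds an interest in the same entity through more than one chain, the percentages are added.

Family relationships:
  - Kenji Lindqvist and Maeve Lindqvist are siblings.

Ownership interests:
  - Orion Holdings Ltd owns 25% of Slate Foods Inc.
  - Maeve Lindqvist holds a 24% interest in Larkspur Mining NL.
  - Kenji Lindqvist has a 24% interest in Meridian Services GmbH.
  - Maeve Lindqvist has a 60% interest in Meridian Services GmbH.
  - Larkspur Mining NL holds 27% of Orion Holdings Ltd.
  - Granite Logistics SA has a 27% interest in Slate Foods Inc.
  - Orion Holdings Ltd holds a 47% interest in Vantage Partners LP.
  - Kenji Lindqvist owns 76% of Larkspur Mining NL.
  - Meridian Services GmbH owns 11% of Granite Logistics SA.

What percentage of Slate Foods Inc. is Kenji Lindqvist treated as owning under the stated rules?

By sibling attribution (R2), Kenji Lindqvist is treated as also owning Maeve Lindqvist's interest in Meridian Services GmbH, giving 24% + 60% = 84%.
By sibling attribution (R2), Kenji Lindqvist is treated as also owning Maeve Lindqvist's interest in Larkspur Mining NL, giving 76% + 24% = 100%.
Chain via Meridian Services GmbH → Granite Logistics SA (R1): 84% × 11% × 27% = 2.4948% of Slate Foods Inc.
Chain via Larkspur Mining NL → Orion Holdings Ltd (R1): 100% × 27% × 25% = 6.75% of Slate Foods Inc.
Aggregating (R3): 2.4948% + 6.75% = 9.2448%.

9.2448%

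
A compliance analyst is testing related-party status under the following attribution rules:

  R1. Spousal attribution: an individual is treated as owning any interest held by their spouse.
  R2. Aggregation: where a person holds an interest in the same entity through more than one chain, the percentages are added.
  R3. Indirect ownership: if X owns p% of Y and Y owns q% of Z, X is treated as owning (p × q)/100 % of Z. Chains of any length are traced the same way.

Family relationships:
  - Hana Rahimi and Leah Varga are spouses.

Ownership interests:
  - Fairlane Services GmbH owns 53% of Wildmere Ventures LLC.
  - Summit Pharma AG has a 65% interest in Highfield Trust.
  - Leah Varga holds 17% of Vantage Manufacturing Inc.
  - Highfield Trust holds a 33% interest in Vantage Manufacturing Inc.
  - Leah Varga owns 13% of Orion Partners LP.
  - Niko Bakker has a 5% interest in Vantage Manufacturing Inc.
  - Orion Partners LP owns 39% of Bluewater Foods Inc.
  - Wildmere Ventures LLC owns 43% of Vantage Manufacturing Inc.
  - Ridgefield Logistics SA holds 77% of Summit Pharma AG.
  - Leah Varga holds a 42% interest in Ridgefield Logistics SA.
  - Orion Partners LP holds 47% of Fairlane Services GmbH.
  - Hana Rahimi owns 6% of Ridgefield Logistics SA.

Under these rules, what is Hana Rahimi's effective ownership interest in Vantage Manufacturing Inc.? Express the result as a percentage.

26.320389%

By spousal attribution (R1), Hana Rahimi is treated as also owning Leah Varga's interest in Ridgefield Logistics SA, giving 6% + 42% = 48%.
By spousal attribution (R1), Hana Rahimi is treated as owning Leah Varga's 13% interest in Orion Partners LP.
By spousal attribution (R1), Hana Rahimi is treated as owning Leah Varga's 17% interest in Vantage Manufacturing Inc.
Chain via Ridgefield Logistics SA → Summit Pharma AG → Highfield Trust (R3): 48% × 77% × 65% × 33% = 7.92792% of Vantage Manufacturing Inc.
Chain via Orion Partners LP → Fairlane Services GmbH → Wildmere Ventures LLC (R3): 13% × 47% × 53% × 43% = 1.392469% of Vantage Manufacturing Inc.
Direct interest in Vantage Manufacturing Inc: 17%.
Aggregating (R2): 7.92792% + 1.392469% + 17% = 26.320389%.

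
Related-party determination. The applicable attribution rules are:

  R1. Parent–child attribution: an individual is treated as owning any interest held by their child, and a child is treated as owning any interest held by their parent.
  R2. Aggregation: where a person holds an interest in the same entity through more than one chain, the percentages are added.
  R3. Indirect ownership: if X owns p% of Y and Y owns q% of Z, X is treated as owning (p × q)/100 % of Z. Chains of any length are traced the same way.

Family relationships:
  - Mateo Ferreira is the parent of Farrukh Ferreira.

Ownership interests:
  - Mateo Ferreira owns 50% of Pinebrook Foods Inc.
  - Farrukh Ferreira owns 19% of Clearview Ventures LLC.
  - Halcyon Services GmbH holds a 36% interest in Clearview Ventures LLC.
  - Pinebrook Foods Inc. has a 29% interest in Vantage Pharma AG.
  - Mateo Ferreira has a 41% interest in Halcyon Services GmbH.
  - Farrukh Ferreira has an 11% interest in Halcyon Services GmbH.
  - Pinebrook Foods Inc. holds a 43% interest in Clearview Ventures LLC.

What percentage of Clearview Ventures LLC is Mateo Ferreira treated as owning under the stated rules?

59.22%

By parent–child attribution (R1), Mateo Ferreira is treated as also owning Farrukh Ferreira's interest in Halcyon Services GmbH, giving 41% + 11% = 52%.
By parent–child attribution (R1), Mateo Ferreira is treated as owning Farrukh Ferreira's 19% interest in Clearview Ventures LLC.
Chain via Pinebrook Foods Inc. (R3): 50% × 43% = 21.5% of Clearview Ventures LLC.
Chain via Halcyon Services GmbH (R3): 52% × 36% = 18.72% of Clearview Ventures LLC.
Direct interest in Clearview Ventures LLC: 19%.
Aggregating (R2): 21.5% + 18.72% + 19% = 59.22%.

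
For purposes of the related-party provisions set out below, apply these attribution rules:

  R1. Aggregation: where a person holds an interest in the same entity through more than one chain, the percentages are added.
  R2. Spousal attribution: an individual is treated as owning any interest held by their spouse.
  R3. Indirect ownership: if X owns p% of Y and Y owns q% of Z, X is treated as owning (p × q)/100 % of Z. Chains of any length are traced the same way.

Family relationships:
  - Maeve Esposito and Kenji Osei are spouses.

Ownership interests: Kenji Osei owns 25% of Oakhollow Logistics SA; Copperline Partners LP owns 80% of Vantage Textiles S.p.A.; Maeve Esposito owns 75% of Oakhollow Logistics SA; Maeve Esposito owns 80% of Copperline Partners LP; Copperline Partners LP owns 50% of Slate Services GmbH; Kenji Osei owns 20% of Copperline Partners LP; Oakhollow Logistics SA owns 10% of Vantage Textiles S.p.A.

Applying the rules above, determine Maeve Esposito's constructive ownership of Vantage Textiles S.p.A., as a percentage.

90%

By spousal attribution (R2), Maeve Esposito is treated as also owning Kenji Osei's interest in Oakhollow Logistics SA, giving 75% + 25% = 100%.
By spousal attribution (R2), Maeve Esposito is treated as also owning Kenji Osei's interest in Copperline Partners LP, giving 80% + 20% = 100%.
Chain via Oakhollow Logistics SA (R3): 100% × 10% = 10% of Vantage Textiles S.p.A.
Chain via Copperline Partners LP (R3): 100% × 80% = 80% of Vantage Textiles S.p.A.
Aggregating (R1): 10% + 80% = 90%.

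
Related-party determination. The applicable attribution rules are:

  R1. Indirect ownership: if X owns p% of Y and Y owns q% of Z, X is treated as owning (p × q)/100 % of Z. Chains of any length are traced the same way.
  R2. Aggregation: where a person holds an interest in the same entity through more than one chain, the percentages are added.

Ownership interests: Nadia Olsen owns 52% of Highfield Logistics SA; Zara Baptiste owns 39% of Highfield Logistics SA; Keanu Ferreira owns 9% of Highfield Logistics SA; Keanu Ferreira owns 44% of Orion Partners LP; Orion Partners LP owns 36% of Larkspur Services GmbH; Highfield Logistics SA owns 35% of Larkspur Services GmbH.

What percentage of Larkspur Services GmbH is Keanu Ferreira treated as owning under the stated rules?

Chain via Highfield Logistics SA (R1): 9% × 35% = 3.15% of Larkspur Services GmbH.
Chain via Orion Partners LP (R1): 44% × 36% = 15.84% of Larkspur Services GmbH.
Aggregating (R2): 3.15% + 15.84% = 18.99%.

18.99%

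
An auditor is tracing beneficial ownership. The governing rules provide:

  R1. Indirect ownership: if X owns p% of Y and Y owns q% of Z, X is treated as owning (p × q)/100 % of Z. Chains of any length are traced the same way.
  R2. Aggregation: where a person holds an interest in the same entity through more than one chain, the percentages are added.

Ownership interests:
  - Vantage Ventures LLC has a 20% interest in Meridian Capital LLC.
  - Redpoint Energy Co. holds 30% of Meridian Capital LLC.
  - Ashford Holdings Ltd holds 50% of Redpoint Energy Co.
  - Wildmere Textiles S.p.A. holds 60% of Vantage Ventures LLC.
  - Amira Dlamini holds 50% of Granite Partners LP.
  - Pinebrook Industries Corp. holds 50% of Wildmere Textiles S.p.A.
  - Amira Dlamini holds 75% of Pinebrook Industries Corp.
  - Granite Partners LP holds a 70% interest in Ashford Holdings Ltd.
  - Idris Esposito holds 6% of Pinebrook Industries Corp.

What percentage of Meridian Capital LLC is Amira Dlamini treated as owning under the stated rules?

9.75%

Chain via Pinebrook Industries Corp. → Wildmere Textiles S.p.A. → Vantage Ventures LLC (R1): 75% × 50% × 60% × 20% = 4.5% of Meridian Capital LLC.
Chain via Granite Partners LP → Ashford Holdings Ltd → Redpoint Energy Co. (R1): 50% × 70% × 50% × 30% = 5.25% of Meridian Capital LLC.
Aggregating (R2): 4.5% + 5.25% = 9.75%.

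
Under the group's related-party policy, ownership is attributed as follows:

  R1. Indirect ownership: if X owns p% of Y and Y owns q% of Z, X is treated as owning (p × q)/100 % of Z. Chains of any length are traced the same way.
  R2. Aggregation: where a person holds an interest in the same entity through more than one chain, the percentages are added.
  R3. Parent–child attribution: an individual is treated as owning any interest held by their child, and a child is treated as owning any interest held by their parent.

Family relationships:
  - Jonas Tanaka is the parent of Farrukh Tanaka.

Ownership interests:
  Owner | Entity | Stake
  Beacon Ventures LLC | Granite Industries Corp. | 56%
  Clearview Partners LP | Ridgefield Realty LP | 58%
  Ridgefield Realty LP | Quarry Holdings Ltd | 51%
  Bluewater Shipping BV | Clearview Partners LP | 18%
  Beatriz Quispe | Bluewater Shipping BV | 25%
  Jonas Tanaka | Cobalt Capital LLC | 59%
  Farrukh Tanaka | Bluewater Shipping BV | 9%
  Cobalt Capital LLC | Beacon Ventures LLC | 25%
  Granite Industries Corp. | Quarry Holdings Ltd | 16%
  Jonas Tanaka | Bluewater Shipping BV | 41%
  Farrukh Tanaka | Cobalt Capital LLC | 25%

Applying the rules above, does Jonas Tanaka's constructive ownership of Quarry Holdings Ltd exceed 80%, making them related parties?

No

By parent–child attribution (R3), Jonas Tanaka is treated as also owning Farrukh Tanaka's interest in Bluewater Shipping BV, giving 41% + 9% = 50%.
By parent–child attribution (R3), Jonas Tanaka is treated as also owning Farrukh Tanaka's interest in Cobalt Capital LLC, giving 59% + 25% = 84%.
Chain via Bluewater Shipping BV → Clearview Partners LP → Ridgefield Realty LP (R1): 50% × 18% × 58% × 51% = 2.6622% of Quarry Holdings Ltd.
Chain via Cobalt Capital LLC → Beacon Ventures LLC → Granite Industries Corp. (R1): 84% × 25% × 56% × 16% = 1.8816% of Quarry Holdings Ltd.
Aggregating (R2): 2.6622% + 1.8816% = 4.5438%.
4.5438% does not exceed the 80% threshold, so Jonas is not a related party to Quarry Holdings Ltd.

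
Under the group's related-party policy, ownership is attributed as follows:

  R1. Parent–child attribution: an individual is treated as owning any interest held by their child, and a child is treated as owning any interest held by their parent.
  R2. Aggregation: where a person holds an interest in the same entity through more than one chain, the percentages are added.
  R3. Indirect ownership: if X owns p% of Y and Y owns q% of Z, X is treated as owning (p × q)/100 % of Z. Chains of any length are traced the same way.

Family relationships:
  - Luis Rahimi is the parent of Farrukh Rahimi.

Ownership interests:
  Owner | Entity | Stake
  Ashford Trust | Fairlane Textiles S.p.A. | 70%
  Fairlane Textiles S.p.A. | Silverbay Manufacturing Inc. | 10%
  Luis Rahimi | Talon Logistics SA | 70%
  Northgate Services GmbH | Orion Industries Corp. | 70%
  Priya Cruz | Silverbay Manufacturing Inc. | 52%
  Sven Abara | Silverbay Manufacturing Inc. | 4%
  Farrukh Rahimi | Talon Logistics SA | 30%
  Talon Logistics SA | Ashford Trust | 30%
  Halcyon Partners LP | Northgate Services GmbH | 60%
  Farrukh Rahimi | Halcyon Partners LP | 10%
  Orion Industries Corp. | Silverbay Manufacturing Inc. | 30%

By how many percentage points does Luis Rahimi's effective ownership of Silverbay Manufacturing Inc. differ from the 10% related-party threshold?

By parent–child attribution (R1), Luis Rahimi is treated as also owning Farrukh Rahimi's interest in Talon Logistics SA, giving 70% + 30% = 100%.
By parent–child attribution (R1), Luis Rahimi is treated as owning Farrukh Rahimi's 10% interest in Halcyon Partners LP.
Chain via Talon Logistics SA → Ashford Trust → Fairlane Textiles S.p.A. (R3): 100% × 30% × 70% × 10% = 2.1% of Silverbay Manufacturing Inc.
Chain via Halcyon Partners LP → Northgate Services GmbH → Orion Industries Corp. (R3): 10% × 60% × 70% × 30% = 1.26% of Silverbay Manufacturing Inc.
Aggregating (R2): 2.1% + 1.26% = 3.36%.
3.36% falls short of the 10% threshold by 6.64 percentage points.

6.64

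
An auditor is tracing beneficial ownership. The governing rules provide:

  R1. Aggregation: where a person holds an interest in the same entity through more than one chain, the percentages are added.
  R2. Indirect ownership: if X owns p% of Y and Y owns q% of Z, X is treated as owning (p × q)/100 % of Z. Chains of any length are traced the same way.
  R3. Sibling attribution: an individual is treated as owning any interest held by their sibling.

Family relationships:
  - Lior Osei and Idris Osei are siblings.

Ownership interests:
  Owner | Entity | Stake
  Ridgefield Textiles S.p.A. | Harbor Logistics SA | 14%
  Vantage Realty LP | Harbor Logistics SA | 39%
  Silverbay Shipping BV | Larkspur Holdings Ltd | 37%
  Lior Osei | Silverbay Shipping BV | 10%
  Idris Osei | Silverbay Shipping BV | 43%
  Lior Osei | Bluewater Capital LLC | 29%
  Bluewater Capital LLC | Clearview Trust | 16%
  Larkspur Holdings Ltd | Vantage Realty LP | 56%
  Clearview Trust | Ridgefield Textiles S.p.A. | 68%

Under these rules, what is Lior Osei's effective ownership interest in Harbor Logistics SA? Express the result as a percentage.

4.724552%

By sibling attribution (R3), Lior Osei is treated as also owning Idris Osei's interest in Silverbay Shipping BV, giving 10% + 43% = 53%.
Chain via Silverbay Shipping BV → Larkspur Holdings Ltd → Vantage Realty LP (R2): 53% × 37% × 56% × 39% = 4.282824% of Harbor Logistics SA.
Chain via Bluewater Capital LLC → Clearview Trust → Ridgefield Textiles S.p.A. (R2): 29% × 16% × 68% × 14% = 0.441728% of Harbor Logistics SA.
Aggregating (R1): 4.282824% + 0.441728% = 4.724552%.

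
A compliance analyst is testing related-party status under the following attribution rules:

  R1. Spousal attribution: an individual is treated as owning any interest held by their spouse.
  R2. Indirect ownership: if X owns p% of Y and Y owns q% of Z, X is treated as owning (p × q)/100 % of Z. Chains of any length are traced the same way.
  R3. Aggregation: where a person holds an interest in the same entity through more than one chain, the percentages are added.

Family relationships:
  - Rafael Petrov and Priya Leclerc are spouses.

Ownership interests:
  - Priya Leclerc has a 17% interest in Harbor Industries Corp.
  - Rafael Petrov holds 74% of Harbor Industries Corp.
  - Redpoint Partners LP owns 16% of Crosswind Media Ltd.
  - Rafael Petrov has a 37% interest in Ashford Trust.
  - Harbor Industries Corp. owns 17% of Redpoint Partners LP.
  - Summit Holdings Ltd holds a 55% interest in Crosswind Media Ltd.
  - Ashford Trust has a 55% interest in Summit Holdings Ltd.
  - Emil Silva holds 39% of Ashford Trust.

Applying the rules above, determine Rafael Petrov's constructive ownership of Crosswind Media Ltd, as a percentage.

13.6677%

By spousal attribution (R1), Rafael Petrov is treated as also owning Priya Leclerc's interest in Harbor Industries Corp, giving 74% + 17% = 91%.
Chain via Ashford Trust → Summit Holdings Ltd (R2): 37% × 55% × 55% = 11.1925% of Crosswind Media Ltd.
Chain via Harbor Industries Corp. → Redpoint Partners LP (R2): 91% × 17% × 16% = 2.4752% of Crosswind Media Ltd.
Aggregating (R3): 11.1925% + 2.4752% = 13.6677%.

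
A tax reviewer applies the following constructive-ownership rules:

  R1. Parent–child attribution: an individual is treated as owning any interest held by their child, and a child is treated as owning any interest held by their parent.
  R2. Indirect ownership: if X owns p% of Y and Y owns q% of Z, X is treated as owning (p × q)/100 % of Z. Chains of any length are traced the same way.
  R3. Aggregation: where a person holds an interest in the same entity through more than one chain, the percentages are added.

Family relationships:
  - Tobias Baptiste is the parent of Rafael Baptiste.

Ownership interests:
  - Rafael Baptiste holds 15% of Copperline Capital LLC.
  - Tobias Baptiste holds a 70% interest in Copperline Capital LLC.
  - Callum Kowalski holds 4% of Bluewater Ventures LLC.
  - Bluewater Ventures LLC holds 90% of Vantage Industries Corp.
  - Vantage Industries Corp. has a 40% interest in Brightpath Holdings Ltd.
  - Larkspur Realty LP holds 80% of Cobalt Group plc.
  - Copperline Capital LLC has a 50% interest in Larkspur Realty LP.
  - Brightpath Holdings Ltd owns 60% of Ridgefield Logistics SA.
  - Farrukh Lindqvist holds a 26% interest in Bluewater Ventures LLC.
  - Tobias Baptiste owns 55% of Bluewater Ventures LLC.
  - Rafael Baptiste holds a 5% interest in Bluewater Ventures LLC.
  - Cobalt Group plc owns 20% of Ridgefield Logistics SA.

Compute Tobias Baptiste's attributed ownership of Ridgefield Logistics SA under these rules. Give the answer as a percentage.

19.76%

By parent–child attribution (R1), Tobias Baptiste is treated as also owning Rafael Baptiste's interest in Bluewater Ventures LLC, giving 55% + 5% = 60%.
By parent–child attribution (R1), Tobias Baptiste is treated as also owning Rafael Baptiste's interest in Copperline Capital LLC, giving 70% + 15% = 85%.
Chain via Bluewater Ventures LLC → Vantage Industries Corp. → Brightpath Holdings Ltd (R2): 60% × 90% × 40% × 60% = 12.96% of Ridgefield Logistics SA.
Chain via Copperline Capital LLC → Larkspur Realty LP → Cobalt Group plc (R2): 85% × 50% × 80% × 20% = 6.8% of Ridgefield Logistics SA.
Aggregating (R3): 12.96% + 6.8% = 19.76%.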